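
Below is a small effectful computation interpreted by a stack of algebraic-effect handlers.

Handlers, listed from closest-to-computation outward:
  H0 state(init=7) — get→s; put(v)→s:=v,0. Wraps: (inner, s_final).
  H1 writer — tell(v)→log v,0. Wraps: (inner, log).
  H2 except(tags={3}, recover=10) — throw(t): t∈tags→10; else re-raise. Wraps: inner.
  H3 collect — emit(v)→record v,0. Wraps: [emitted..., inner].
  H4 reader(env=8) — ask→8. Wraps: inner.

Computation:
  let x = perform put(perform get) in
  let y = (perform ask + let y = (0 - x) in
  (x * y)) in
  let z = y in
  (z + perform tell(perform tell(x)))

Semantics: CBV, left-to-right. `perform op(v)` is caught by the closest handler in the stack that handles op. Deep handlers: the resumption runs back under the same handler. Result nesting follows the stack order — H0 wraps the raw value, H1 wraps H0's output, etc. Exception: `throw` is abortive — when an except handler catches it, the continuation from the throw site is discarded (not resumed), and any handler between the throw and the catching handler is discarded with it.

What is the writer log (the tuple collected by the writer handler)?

Answer: (0, 0)

Step-by-step:
get @ H0 ⇒ 7
put(7) @ H0 ⇒ s:=7
ask @ H4 ⇒ 8
tell(0) @ H1 ⇒ log+=0
tell(0) @ H1 ⇒ log+=0
H0 returns (8, 7)
H1 returns ((8, 7), (0, 0))
H2 returns ((8, 7), (0, 0))
H3 returns [((8, 7), (0, 0))]
H4 returns [((8, 7), (0, 0))]
= [((8, 7), (0, 0))]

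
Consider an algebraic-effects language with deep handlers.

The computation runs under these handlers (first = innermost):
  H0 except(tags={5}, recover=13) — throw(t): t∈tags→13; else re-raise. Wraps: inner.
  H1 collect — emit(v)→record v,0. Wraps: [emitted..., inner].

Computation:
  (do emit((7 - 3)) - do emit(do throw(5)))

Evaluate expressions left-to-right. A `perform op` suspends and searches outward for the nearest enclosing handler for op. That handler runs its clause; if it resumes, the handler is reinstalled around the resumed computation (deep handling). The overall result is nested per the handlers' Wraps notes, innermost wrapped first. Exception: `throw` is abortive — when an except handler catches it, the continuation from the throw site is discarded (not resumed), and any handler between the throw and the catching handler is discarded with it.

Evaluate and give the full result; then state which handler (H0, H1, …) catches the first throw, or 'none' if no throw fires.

Answer: [4, 13] ; first throw caught by: H0

Evaluation trace:
emit(4) @ H1 ⇒ out+=4
throw(5) @ H0 caught ⇒ 13
H1 returns [4, 13]
= [4, 13]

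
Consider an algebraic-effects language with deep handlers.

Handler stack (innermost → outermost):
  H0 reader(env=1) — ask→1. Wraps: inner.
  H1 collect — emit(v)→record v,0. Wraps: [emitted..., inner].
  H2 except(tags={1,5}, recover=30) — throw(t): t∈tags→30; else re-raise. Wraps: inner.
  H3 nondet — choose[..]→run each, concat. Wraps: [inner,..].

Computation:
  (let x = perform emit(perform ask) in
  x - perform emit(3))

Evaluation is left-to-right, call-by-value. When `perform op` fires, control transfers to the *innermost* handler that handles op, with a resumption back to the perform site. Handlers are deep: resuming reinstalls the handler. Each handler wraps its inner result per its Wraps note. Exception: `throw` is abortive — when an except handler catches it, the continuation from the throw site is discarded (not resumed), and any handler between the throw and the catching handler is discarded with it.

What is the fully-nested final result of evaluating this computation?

Answer: [[1, 3, 0]]

Step-by-step:
ask @ H0 ⇒ 1
emit(1) @ H1 ⇒ out+=1
emit(3) @ H1 ⇒ out+=3
H0 returns 0
H1 returns [1, 3, 0]
H2 returns [1, 3, 0]
H3 returns [[1, 3, 0]]
= [[1, 3, 0]]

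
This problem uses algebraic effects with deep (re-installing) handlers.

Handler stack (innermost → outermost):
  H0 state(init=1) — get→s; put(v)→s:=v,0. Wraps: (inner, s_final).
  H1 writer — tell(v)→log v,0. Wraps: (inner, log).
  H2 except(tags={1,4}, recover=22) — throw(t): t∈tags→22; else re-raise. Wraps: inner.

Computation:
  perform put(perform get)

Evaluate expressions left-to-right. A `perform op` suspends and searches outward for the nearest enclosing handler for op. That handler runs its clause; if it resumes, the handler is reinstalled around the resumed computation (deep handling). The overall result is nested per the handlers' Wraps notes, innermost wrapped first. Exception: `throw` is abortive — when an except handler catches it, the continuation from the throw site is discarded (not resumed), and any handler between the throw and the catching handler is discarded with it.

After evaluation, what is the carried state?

Working:
get @ H0 ⇒ 1
put(1) @ H0 ⇒ s:=1
H0 returns (0, 1)
H1 returns ((0, 1), ())
H2 returns ((0, 1), ())
= ((0, 1), ())

Answer: 1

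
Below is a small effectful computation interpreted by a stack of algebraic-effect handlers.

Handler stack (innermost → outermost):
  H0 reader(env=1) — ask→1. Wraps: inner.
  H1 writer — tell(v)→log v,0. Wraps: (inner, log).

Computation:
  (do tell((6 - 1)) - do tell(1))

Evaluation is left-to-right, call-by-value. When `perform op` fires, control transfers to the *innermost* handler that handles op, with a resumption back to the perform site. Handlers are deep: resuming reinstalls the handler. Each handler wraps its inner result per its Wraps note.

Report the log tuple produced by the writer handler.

Answer: (5, 1)

Step-by-step:
tell(5) @ H1 ⇒ log+=5
tell(1) @ H1 ⇒ log+=1
H0 returns 0
H1 returns (0, (5, 1))
= (0, (5, 1))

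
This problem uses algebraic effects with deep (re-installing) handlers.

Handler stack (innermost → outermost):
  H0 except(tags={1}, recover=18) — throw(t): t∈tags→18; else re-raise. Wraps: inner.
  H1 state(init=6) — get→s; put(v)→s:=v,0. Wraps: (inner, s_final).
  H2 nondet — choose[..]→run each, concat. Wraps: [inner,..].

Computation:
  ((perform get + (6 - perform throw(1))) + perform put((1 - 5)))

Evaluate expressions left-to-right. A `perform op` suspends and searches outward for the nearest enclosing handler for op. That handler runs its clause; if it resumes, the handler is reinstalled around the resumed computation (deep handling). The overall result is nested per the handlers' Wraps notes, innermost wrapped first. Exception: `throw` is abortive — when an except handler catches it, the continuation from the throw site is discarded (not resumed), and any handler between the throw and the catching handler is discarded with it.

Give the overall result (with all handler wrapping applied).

Answer: [(18, 6)]

Working:
get @ H1 ⇒ 6
throw(1) @ H0 caught ⇒ 18
H1 returns (18, 6)
H2 returns [(18, 6)]
= [(18, 6)]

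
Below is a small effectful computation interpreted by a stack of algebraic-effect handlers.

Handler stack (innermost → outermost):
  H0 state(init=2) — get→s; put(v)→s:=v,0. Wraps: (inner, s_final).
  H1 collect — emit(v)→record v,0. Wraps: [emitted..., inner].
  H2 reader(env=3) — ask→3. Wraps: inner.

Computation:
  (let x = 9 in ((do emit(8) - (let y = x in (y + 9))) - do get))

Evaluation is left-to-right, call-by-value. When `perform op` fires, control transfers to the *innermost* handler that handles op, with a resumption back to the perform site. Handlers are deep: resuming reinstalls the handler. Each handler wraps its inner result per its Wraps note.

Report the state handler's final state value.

Evaluation trace:
emit(8) @ H1 ⇒ out+=8
get @ H0 ⇒ 2
H0 returns (-20, 2)
H1 returns [8, (-20, 2)]
H2 returns [8, (-20, 2)]
= [8, (-20, 2)]

Answer: 2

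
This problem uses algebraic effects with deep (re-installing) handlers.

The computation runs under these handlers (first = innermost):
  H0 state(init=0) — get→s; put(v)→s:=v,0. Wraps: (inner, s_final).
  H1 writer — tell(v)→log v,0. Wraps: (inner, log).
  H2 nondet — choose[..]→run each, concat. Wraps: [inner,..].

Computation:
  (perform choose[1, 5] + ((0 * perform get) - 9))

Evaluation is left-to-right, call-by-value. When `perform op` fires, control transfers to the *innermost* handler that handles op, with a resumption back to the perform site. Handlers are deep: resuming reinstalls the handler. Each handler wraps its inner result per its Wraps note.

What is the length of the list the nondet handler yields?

Working:
choose[1, 5] @ H2
  branch[0] choose=1:
    get @ H0 ⇒ 0
    H0 returns (-8, 0)
    H1 returns ((-8, 0), ())
    H2 returns [((-8, 0), ())]
  branch[1] choose=5:
    get @ H0 ⇒ 0
    H0 returns (-4, 0)
    H1 returns ((-4, 0), ())
    H2 returns [((-4, 0), ())]
= [((-8, 0), ()), ((-4, 0), ())]

Answer: 2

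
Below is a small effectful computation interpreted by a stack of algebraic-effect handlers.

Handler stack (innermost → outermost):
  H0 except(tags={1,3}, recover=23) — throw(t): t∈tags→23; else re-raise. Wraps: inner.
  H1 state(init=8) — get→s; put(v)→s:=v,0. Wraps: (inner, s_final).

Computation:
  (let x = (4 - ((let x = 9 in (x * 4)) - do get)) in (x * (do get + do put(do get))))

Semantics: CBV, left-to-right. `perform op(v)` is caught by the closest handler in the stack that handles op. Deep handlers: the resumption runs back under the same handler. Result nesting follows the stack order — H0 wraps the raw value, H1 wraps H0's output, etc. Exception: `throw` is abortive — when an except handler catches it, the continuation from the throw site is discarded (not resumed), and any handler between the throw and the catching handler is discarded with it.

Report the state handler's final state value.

Step-by-step:
get @ H1 ⇒ 8
get @ H1 ⇒ 8
get @ H1 ⇒ 8
put(8) @ H1 ⇒ s:=8
H0 returns -192
H1 returns (-192, 8)
= (-192, 8)

Answer: 8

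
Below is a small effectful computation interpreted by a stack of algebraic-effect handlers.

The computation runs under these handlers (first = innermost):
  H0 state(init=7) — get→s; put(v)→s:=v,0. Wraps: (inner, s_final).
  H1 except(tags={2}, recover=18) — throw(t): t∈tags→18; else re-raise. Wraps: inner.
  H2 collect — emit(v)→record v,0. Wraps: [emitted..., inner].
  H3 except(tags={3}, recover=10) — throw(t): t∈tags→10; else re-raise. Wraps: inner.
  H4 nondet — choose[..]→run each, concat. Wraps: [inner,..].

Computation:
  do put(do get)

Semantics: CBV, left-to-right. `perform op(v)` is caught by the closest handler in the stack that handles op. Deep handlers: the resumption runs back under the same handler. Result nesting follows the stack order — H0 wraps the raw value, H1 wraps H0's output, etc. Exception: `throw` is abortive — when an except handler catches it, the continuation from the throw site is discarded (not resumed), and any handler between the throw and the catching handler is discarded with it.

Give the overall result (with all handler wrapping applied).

Answer: [[(0, 7)]]

Working:
get @ H0 ⇒ 7
put(7) @ H0 ⇒ s:=7
H0 returns (0, 7)
H1 returns (0, 7)
H2 returns [(0, 7)]
H3 returns [(0, 7)]
H4 returns [[(0, 7)]]
= [[(0, 7)]]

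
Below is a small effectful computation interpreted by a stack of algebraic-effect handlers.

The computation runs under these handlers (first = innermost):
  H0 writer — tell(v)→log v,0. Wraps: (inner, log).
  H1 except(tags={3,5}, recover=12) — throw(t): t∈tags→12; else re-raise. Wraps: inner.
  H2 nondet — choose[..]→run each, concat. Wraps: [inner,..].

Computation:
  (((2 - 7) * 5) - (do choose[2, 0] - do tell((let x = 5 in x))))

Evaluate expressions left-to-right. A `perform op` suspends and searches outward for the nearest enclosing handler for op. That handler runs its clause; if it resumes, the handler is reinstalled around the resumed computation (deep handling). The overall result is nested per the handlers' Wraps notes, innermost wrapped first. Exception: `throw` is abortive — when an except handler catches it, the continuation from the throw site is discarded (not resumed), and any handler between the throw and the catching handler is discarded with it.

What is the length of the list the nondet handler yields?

Answer: 2

Evaluation trace:
choose[2, 0] @ H2
  branch[0] choose=2:
    tell(5) @ H0 ⇒ log+=5
    H0 returns (-27, (5))
    H1 returns (-27, (5))
    H2 returns [(-27, (5))]
  branch[1] choose=0:
    tell(5) @ H0 ⇒ log+=5
    H0 returns (-25, (5))
    H1 returns (-25, (5))
    H2 returns [(-25, (5))]
= [(-27, (5)), (-25, (5))]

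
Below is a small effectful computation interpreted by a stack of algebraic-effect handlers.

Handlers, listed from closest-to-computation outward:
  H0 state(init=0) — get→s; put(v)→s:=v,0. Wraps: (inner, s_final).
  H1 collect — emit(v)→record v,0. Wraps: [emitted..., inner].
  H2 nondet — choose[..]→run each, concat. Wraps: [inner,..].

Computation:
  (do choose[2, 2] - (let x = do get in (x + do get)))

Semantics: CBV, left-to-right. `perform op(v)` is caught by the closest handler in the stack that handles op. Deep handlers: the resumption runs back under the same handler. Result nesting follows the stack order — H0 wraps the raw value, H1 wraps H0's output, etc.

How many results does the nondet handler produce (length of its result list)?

Evaluation trace:
choose[2, 2] @ H2
  branch[0] choose=2:
    get @ H0 ⇒ 0
    get @ H0 ⇒ 0
    H0 returns (2, 0)
    H1 returns [(2, 0)]
    H2 returns [[(2, 0)]]
  branch[1] choose=2:
    get @ H0 ⇒ 0
    get @ H0 ⇒ 0
    H0 returns (2, 0)
    H1 returns [(2, 0)]
    H2 returns [[(2, 0)]]
= [[(2, 0)], [(2, 0)]]

Answer: 2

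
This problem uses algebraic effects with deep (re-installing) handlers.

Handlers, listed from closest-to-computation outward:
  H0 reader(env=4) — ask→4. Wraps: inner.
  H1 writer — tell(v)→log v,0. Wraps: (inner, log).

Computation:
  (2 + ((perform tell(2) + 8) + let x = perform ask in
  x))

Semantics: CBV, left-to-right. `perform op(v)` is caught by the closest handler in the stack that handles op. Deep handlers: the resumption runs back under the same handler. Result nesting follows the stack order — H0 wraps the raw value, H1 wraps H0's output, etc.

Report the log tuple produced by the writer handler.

Answer: (2)

Working:
tell(2) @ H1 ⇒ log+=2
ask @ H0 ⇒ 4
H0 returns 14
H1 returns (14, (2))
= (14, (2))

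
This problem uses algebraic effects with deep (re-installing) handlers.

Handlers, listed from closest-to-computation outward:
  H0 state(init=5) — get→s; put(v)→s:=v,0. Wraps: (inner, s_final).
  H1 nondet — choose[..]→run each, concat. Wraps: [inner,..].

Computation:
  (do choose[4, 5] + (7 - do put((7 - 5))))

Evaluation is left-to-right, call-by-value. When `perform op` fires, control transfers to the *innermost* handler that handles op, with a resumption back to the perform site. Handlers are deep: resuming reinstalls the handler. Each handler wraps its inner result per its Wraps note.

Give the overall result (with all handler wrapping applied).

Working:
choose[4, 5] @ H1
  branch[0] choose=4:
    put(2) @ H0 ⇒ s:=2
    H0 returns (11, 2)
    H1 returns [(11, 2)]
  branch[1] choose=5:
    put(2) @ H0 ⇒ s:=2
    H0 returns (12, 2)
    H1 returns [(12, 2)]
= [(11, 2), (12, 2)]

Answer: [(11, 2), (12, 2)]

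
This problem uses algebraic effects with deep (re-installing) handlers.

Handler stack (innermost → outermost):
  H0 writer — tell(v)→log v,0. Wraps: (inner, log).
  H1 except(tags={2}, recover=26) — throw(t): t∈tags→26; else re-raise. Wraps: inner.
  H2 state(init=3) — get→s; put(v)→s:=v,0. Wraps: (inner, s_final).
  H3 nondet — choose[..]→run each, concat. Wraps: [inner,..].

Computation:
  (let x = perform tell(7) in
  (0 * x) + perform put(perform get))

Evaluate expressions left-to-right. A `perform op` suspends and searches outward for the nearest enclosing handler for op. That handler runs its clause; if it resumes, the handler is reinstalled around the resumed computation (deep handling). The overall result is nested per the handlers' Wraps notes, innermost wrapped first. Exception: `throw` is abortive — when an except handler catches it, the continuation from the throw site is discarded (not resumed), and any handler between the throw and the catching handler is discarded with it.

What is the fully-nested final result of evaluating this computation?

Answer: [((0, (7)), 3)]

Step-by-step:
tell(7) @ H0 ⇒ log+=7
get @ H2 ⇒ 3
put(3) @ H2 ⇒ s:=3
H0 returns (0, (7))
H1 returns (0, (7))
H2 returns ((0, (7)), 3)
H3 returns [((0, (7)), 3)]
= [((0, (7)), 3)]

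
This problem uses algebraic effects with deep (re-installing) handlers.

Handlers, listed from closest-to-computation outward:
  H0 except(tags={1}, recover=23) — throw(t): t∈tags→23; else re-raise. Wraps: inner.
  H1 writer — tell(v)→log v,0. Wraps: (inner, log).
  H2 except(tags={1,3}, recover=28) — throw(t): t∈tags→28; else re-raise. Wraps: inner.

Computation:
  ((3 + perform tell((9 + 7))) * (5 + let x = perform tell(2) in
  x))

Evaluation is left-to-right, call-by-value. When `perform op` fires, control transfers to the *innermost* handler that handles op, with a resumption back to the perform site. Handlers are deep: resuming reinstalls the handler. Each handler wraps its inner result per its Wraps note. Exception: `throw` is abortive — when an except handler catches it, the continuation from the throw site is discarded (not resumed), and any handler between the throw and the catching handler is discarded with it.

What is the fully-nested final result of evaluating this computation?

Evaluation trace:
tell(16) @ H1 ⇒ log+=16
tell(2) @ H1 ⇒ log+=2
H0 returns 15
H1 returns (15, (16, 2))
H2 returns (15, (16, 2))
= (15, (16, 2))

Answer: (15, (16, 2))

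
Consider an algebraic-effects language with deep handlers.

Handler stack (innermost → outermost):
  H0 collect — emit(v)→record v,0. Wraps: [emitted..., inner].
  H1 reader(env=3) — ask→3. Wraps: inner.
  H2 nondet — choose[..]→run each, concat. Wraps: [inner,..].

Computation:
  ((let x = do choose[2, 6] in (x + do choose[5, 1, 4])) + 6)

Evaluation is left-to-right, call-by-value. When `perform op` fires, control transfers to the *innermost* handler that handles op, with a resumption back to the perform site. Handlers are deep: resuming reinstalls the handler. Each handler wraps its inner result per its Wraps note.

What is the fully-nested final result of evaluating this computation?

Answer: [[13], [9], [12], [17], [13], [16]]

Step-by-step:
choose[2, 6] @ H2
  branch[0] choose=2:
    choose[5, 1, 4] @ H2
      branch[0] choose=5:
        H0 returns [13]
        H1 returns [13]
        H2 returns [[13]]
      branch[1] choose=1:
        H0 returns [9]
        H1 returns [9]
        H2 returns [[9]]
      branch[2] choose=4:
        H0 returns [12]
        H1 returns [12]
        H2 returns [[12]]
  branch[1] choose=6:
    choose[5, 1, 4] @ H2
      branch[0] choose=5:
        H0 returns [17]
        H1 returns [17]
        H2 returns [[17]]
      branch[1] choose=1:
        H0 returns [13]
        H1 returns [13]
        H2 returns [[13]]
      branch[2] choose=4:
        H0 returns [16]
        H1 returns [16]
        H2 returns [[16]]
= [[13], [9], [12], [17], [13], [16]]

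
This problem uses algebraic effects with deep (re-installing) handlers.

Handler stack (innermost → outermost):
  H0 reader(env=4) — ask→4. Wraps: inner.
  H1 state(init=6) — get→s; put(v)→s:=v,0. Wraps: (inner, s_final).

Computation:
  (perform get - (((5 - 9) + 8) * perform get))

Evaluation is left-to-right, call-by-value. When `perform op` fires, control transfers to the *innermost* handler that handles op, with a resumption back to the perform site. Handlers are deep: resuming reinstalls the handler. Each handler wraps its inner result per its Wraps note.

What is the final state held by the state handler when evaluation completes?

Step-by-step:
get @ H1 ⇒ 6
get @ H1 ⇒ 6
H0 returns -18
H1 returns (-18, 6)
= (-18, 6)

Answer: 6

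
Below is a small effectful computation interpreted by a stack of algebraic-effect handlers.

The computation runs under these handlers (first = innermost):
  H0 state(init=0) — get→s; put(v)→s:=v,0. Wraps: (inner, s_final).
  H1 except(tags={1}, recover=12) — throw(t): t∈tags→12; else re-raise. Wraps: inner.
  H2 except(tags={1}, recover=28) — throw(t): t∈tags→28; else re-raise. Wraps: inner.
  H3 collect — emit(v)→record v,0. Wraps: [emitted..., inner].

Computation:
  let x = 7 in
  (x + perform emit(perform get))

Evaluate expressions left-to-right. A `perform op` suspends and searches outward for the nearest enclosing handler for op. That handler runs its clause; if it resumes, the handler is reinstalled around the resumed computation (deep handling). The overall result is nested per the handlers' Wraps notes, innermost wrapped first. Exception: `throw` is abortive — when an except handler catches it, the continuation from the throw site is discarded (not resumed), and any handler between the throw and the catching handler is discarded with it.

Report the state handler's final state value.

Working:
get @ H0 ⇒ 0
emit(0) @ H3 ⇒ out+=0
H0 returns (7, 0)
H1 returns (7, 0)
H2 returns (7, 0)
H3 returns [0, (7, 0)]
= [0, (7, 0)]

Answer: 0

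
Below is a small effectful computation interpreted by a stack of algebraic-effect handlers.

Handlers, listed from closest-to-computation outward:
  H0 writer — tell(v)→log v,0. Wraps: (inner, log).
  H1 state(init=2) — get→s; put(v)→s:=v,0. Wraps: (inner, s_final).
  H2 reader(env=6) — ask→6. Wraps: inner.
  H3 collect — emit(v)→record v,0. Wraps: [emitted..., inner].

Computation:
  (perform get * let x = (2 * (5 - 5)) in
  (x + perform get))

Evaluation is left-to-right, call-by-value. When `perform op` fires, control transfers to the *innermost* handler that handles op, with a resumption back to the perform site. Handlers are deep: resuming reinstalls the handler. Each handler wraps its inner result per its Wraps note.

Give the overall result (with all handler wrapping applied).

Answer: [((4, ()), 2)]

Step-by-step:
get @ H1 ⇒ 2
get @ H1 ⇒ 2
H0 returns (4, ())
H1 returns ((4, ()), 2)
H2 returns ((4, ()), 2)
H3 returns [((4, ()), 2)]
= [((4, ()), 2)]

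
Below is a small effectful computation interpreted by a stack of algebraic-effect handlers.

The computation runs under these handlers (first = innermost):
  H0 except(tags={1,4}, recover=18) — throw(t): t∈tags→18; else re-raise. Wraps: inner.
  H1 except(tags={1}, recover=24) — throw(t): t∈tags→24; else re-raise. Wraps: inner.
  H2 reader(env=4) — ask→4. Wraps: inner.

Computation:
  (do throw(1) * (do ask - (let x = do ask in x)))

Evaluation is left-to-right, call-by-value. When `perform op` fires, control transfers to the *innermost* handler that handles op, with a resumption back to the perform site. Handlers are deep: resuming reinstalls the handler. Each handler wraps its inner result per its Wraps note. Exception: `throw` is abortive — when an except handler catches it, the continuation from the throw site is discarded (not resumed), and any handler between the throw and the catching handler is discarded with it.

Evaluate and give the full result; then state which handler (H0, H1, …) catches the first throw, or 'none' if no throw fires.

Answer: 18 ; first throw caught by: H0

Working:
throw(1) @ H0 caught ⇒ 18
H1 returns 18
H2 returns 18
= 18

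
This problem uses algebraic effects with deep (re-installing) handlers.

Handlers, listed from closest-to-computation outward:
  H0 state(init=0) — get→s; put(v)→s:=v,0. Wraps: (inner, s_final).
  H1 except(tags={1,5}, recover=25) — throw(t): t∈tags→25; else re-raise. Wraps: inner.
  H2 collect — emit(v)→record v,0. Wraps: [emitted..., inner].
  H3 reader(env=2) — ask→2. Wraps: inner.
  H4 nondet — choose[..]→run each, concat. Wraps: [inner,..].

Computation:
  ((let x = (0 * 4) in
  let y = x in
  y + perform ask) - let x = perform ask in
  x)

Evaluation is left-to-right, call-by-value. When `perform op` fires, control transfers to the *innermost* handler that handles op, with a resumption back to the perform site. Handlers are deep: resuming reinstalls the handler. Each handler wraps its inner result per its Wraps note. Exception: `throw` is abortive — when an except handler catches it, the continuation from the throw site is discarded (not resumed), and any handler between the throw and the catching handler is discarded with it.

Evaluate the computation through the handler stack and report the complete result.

Evaluation trace:
ask @ H3 ⇒ 2
ask @ H3 ⇒ 2
H0 returns (0, 0)
H1 returns (0, 0)
H2 returns [(0, 0)]
H3 returns [(0, 0)]
H4 returns [[(0, 0)]]
= [[(0, 0)]]

Answer: [[(0, 0)]]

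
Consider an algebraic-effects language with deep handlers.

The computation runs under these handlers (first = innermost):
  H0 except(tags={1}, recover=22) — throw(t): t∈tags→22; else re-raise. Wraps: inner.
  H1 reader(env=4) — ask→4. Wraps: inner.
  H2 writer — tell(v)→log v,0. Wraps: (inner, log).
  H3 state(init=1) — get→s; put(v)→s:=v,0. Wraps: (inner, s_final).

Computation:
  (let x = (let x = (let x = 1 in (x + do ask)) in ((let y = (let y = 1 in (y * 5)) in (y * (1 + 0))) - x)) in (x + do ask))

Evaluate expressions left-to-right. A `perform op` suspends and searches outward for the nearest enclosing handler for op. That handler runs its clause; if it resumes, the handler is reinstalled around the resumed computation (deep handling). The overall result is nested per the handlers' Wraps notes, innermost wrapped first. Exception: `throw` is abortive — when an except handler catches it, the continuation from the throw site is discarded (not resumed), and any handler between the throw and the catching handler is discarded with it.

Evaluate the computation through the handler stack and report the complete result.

Answer: ((4, ()), 1)

Evaluation trace:
ask @ H1 ⇒ 4
ask @ H1 ⇒ 4
H0 returns 4
H1 returns 4
H2 returns (4, ())
H3 returns ((4, ()), 1)
= ((4, ()), 1)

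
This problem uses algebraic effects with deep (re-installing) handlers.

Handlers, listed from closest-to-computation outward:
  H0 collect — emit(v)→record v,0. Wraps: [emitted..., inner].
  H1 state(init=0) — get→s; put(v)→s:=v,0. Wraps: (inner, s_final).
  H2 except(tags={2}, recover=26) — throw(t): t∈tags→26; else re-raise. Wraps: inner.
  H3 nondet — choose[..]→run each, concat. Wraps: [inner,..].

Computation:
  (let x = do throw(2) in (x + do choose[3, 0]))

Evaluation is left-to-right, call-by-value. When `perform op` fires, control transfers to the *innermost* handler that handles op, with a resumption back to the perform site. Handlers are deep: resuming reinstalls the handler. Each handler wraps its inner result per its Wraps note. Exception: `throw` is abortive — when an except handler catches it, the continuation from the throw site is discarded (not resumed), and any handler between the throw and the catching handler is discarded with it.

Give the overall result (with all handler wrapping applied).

Answer: [26]

Step-by-step:
throw(2) @ H2 caught ⇒ 26
H3 returns [26]
= [26]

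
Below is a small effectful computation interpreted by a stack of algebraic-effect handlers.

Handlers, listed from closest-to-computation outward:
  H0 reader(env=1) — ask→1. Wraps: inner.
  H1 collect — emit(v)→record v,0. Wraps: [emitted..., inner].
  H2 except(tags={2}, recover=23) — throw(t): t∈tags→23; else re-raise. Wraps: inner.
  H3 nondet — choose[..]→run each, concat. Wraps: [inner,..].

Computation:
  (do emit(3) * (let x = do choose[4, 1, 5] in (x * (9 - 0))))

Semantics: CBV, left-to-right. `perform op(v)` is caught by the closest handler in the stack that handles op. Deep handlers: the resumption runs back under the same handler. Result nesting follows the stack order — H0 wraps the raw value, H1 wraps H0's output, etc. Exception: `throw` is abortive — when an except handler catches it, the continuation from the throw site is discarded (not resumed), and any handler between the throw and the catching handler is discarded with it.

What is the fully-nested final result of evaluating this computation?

Step-by-step:
emit(3) @ H1 ⇒ out+=3
choose[4, 1, 5] @ H3
  branch[0] choose=4:
    H0 returns 0
    H1 returns [3, 0]
    H2 returns [3, 0]
    H3 returns [[3, 0]]
  branch[1] choose=1:
    H0 returns 0
    H1 returns [3, 0]
    H2 returns [3, 0]
    H3 returns [[3, 0]]
  branch[2] choose=5:
    H0 returns 0
    H1 returns [3, 0]
    H2 returns [3, 0]
    H3 returns [[3, 0]]
= [[3, 0], [3, 0], [3, 0]]

Answer: [[3, 0], [3, 0], [3, 0]]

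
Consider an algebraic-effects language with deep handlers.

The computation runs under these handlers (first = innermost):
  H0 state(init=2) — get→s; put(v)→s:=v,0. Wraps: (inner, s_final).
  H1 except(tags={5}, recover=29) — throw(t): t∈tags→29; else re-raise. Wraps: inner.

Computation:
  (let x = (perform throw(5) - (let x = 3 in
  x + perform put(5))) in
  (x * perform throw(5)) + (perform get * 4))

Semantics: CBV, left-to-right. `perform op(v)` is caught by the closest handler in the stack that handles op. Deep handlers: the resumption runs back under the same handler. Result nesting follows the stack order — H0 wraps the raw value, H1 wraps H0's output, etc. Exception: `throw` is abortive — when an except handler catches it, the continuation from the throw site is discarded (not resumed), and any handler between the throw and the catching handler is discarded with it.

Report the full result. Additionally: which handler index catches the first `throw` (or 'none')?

Answer: 29 ; first throw caught by: H1

Step-by-step:
throw(5) @ H1 caught ⇒ 29
= 29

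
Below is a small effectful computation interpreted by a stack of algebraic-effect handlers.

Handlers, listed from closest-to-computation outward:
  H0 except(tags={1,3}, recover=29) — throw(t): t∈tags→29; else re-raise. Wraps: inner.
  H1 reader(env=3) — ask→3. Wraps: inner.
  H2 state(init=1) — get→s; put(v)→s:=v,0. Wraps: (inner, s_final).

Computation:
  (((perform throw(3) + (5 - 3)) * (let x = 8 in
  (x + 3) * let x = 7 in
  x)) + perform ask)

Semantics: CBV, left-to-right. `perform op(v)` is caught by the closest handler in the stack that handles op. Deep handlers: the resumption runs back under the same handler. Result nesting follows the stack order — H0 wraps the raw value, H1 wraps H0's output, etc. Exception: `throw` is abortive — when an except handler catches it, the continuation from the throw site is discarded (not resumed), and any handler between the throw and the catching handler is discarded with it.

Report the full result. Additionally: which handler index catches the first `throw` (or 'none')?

Answer: (29, 1) ; first throw caught by: H0

Step-by-step:
throw(3) @ H0 caught ⇒ 29
H1 returns 29
H2 returns (29, 1)
= (29, 1)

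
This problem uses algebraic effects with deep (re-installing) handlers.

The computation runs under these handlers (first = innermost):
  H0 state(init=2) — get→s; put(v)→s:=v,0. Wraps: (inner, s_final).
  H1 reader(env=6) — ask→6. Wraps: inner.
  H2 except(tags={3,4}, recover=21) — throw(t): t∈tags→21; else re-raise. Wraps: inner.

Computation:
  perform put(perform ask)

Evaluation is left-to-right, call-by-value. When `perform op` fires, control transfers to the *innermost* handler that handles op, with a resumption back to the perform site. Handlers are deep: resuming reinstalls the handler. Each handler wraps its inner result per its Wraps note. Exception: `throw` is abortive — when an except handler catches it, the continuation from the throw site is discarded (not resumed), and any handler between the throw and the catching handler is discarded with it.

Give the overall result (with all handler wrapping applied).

Step-by-step:
ask @ H1 ⇒ 6
put(6) @ H0 ⇒ s:=6
H0 returns (0, 6)
H1 returns (0, 6)
H2 returns (0, 6)
= (0, 6)

Answer: (0, 6)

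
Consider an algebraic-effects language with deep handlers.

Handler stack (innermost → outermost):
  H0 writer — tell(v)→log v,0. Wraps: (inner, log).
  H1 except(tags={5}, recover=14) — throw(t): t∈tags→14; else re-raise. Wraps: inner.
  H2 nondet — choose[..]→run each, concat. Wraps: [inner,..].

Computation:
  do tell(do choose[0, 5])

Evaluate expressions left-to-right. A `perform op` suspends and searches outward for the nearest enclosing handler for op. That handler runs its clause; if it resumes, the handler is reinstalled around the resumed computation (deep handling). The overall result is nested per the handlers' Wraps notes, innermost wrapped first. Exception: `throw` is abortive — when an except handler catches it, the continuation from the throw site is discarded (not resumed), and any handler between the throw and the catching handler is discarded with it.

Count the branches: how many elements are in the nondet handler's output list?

Working:
choose[0, 5] @ H2
  branch[0] choose=0:
    tell(0) @ H0 ⇒ log+=0
    H0 returns (0, (0))
    H1 returns (0, (0))
    H2 returns [(0, (0))]
  branch[1] choose=5:
    tell(5) @ H0 ⇒ log+=5
    H0 returns (0, (5))
    H1 returns (0, (5))
    H2 returns [(0, (5))]
= [(0, (0)), (0, (5))]

Answer: 2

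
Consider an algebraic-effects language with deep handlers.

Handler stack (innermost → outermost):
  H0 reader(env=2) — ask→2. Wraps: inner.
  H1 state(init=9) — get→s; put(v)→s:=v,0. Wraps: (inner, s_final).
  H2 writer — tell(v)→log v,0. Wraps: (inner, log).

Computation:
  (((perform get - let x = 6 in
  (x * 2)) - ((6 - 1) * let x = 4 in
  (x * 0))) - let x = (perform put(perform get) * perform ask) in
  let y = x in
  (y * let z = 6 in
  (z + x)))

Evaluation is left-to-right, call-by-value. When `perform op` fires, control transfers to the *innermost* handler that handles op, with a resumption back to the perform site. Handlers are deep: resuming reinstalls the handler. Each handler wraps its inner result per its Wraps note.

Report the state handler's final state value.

Answer: 9

Evaluation trace:
get @ H1 ⇒ 9
get @ H1 ⇒ 9
put(9) @ H1 ⇒ s:=9
ask @ H0 ⇒ 2
H0 returns -3
H1 returns (-3, 9)
H2 returns ((-3, 9), ())
= ((-3, 9), ())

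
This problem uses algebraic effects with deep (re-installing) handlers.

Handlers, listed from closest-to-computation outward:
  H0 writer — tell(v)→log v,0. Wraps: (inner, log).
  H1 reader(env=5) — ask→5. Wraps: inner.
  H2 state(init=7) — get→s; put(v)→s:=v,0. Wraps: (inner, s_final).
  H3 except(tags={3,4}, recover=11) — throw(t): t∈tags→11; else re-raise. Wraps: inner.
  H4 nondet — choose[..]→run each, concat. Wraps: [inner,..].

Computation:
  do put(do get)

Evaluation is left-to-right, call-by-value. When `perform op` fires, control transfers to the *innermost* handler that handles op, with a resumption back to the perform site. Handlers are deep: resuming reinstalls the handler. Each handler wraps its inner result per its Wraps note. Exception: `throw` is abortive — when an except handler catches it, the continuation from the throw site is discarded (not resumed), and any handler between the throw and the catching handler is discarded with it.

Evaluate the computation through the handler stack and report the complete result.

Answer: [((0, ()), 7)]

Step-by-step:
get @ H2 ⇒ 7
put(7) @ H2 ⇒ s:=7
H0 returns (0, ())
H1 returns (0, ())
H2 returns ((0, ()), 7)
H3 returns ((0, ()), 7)
H4 returns [((0, ()), 7)]
= [((0, ()), 7)]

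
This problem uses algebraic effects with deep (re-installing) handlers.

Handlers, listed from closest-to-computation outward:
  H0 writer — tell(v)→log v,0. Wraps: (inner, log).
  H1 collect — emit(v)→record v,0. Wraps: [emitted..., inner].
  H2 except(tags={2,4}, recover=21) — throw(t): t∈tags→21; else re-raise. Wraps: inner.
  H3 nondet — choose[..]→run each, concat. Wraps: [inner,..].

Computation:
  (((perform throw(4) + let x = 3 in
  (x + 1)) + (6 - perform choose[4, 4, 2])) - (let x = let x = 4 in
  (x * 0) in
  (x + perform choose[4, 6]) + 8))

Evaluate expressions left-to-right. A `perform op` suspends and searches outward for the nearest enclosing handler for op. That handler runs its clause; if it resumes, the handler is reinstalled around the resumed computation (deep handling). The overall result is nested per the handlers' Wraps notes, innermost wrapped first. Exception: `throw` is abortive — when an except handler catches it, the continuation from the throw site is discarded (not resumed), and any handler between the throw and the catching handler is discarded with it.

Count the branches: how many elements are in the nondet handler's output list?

Answer: 1

Evaluation trace:
throw(4) @ H2 caught ⇒ 21
H3 returns [21]
= [21]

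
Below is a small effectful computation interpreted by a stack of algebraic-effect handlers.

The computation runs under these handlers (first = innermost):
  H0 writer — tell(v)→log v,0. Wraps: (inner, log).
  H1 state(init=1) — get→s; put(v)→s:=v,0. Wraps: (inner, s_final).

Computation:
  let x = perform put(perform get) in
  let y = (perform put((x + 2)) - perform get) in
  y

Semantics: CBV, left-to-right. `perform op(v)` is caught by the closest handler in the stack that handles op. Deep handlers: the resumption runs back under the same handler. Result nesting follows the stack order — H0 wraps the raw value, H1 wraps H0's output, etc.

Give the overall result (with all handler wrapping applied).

Answer: ((-2, ()), 2)

Evaluation trace:
get @ H1 ⇒ 1
put(1) @ H1 ⇒ s:=1
put(2) @ H1 ⇒ s:=2
get @ H1 ⇒ 2
H0 returns (-2, ())
H1 returns ((-2, ()), 2)
= ((-2, ()), 2)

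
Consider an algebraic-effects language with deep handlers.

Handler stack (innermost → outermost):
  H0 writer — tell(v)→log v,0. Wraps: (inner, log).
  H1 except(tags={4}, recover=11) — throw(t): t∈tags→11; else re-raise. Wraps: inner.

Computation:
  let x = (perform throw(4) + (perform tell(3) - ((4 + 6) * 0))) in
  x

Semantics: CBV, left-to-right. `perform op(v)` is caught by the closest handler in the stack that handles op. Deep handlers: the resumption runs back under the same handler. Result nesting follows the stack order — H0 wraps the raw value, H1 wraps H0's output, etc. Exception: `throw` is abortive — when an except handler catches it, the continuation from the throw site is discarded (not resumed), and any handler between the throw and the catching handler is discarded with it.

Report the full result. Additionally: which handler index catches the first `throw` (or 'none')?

Answer: 11 ; first throw caught by: H1

Step-by-step:
throw(4) @ H1 caught ⇒ 11
= 11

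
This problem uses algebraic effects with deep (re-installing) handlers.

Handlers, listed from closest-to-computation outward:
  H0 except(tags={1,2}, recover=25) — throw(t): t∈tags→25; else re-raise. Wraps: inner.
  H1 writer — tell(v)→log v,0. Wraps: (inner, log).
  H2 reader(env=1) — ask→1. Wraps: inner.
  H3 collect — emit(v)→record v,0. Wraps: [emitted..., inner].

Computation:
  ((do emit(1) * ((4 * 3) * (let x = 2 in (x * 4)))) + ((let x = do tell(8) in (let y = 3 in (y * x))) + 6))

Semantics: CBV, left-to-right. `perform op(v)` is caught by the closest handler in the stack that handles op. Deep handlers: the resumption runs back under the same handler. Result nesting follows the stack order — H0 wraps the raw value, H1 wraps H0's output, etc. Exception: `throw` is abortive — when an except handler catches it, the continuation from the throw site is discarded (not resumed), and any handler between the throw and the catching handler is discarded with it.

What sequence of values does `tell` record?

Step-by-step:
emit(1) @ H3 ⇒ out+=1
tell(8) @ H1 ⇒ log+=8
H0 returns 6
H1 returns (6, (8))
H2 returns (6, (8))
H3 returns [1, (6, (8))]
= [1, (6, (8))]

Answer: (8)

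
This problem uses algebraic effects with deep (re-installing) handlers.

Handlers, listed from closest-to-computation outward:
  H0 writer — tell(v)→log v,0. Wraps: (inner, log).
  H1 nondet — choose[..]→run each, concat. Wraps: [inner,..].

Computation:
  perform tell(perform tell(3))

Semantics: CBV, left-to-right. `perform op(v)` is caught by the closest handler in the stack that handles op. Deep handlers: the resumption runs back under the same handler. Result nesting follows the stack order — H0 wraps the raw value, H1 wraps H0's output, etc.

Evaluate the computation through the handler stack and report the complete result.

Answer: [(0, (3, 0))]

Evaluation trace:
tell(3) @ H0 ⇒ log+=3
tell(0) @ H0 ⇒ log+=0
H0 returns (0, (3, 0))
H1 returns [(0, (3, 0))]
= [(0, (3, 0))]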